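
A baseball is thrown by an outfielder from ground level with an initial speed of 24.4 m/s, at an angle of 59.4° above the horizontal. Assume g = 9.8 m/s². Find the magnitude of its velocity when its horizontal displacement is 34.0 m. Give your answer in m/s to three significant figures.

Horizontal component vₓ = 24.40 cos 59.4° = 12.42 m/s; vertical v_y0 = 24.40 sin 59.4° = 21.00 m/s.
At x = 34.0 m, t = x/vₓ = 34.0/12.42 = 2.737 s.
Vertical velocity there: v_y = v_y0 − g t = 21.00 − 9.80 × 2.737 = −5.824 m/s.
Speed: √(vₓ² + v_y²) = √(12.42² + 5.824²) = 13.72 m/s.

13.7 m/s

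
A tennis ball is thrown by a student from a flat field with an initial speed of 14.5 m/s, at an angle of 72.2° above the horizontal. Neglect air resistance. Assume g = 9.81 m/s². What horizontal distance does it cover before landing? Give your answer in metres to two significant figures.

Resolve: vₓ = 14.50 cos 72.2° = 4.433 m/s and v_y0 = 14.50 sin 72.2° = 13.81 m/s.
Flight time T = 2 v_y0 / g = 2.815 s.
Range: R = vₓ T = 4.433 × 2.815 = 12.48 m.

12 m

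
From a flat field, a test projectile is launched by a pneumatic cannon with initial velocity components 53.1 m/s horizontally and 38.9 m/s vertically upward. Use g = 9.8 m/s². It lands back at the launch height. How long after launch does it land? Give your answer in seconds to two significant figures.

7.9 s

It returns to y = 0 when t = 2 v_y0 / g = 2(38.90)/9.80 = 7.939 s.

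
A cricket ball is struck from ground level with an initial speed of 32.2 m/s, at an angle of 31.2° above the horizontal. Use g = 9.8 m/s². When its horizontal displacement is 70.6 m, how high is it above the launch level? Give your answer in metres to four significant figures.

10.56 m

vₓ = 32.20 cos 31.2° = 27.54 m/s; v_y0 = 32.20 sin 31.2° = 16.68 m/s.
At x = 70.6 m, t = x/vₓ = 70.6/27.54 = 2.563 s.
Height: y = v_y0 t − ½ g t² = 16.68 × 2.563 − 4.900 × 2.563² = 42.76 − 32.20 = 10.56 m.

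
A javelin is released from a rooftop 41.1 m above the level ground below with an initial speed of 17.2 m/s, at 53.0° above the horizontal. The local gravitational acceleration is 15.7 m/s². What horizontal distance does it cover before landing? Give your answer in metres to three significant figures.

34.4 m

Horizontal component vₓ = 17.20 cos 53.0° = 10.35 m/s; vertical v_y0 = 17.20 sin 53.0° = 13.74 m/s.
With up positive and y = 0 at the ground: y(t) = 41.1 + (13.74) t − 7.850 t². Setting y = 0 and taking the positive root: t = [13.74 + √(13.74² + 2·15.7·41.1)] / 15.7 = (13.74 + 38.46) / 15.7 = 3.325 s.
Horizontal distance: R = vₓ t = 10.35 × 3.325 = 34.41 m.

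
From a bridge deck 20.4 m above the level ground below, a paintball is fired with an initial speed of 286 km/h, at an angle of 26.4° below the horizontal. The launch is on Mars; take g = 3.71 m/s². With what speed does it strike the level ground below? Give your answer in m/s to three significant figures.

80.4 m/s

Convert: 286 km/h = 286/3.6 = 79.44 m/s.
vₓ = 79.44 cos 26.4° = 71.16 m/s; v_y0 = −35.32 m/s (downward).
The projectile lands when y = 20.4 + (−35.32) t − ½·3.71·t² = 0. Positive root: t = (−35.32 + √(35.32² + 2·3.71·20.4)) / 3.71 = (−35.32 + 37.41) / 3.71 = 0.5610 s.
Vertical velocity at impact: v_y = v_y0 − g t = −35.32 − 3.71 × 0.5610 = −37.41 m/s.
Speed: |v| = √(vₓ² + v_y²) = √(71.16² + 37.41²) = 80.39 m/s.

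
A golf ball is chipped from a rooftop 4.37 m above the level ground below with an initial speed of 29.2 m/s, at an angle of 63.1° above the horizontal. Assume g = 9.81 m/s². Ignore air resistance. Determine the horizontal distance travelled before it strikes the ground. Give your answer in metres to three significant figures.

Components: vₓ = 29.20 cos 63.1° = 13.21 m/s, v_y0 = 29.20 sin 63.1° = 26.04 m/s.
The projectile lands when y = 4.37 + (26.04) t − ½·9.81·t² = 0. Positive root: t = (26.04 + √(26.04² + 2·9.81·4.37)) / 9.81 = (26.04 + 27.64) / 9.81 = 5.472 s.
Horizontal distance: R = vₓ t = 13.21 × 5.472 = 72.29 m.

72.3 m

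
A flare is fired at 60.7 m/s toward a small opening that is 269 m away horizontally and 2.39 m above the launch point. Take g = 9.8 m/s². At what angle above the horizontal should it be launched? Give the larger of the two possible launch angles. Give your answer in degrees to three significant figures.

67.0°

Trajectory: y = x tanθ − g x² (1 + tan²θ)/(2v₀²). With x = 269, y = 2.39, v₀ = 60.7, g = 9.80:
96.23 tan²θ − 269 tanθ + (98.62) = 0.
tanθ = [269 ± √(269² − 4 × 96.23 × (98.62))] / (2 × 96.23) = (269 ± 185.5) / 192.5, giving tanθ = 0.4340 or 2.361.
θ = 23.46° or 67.05°; the larger is 67.05°.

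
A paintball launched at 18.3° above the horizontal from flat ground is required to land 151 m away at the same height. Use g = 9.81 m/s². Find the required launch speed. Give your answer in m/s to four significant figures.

49.84 m/s

Level-ground range: R = v₀² sin(2θ)/g, so v₀ = √(gR / sin 2θ).
v₀ = √(9.81 × 151 / sin 36.60°) = √(1481 / 0.5962) = √2484.5 = 49.84 m/s.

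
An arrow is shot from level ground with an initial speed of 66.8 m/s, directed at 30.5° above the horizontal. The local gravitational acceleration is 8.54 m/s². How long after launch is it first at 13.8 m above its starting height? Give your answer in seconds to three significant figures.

0.430 s

Resolve: vₓ = 66.80 cos 30.5° = 57.56 m/s and v_y0 = 66.80 sin 30.5° = 33.90 m/s.
Require v_y0 t − ½ g t² = 13.8, i.e. 4.270 t² − 33.90 t + 13.8 = 0.
t = [33.90 ± √(33.90² − 2·8.54·13.8)] / 8.54 = (33.90 ± 30.23) / 8.54, so t = 0.4304 s or t = 7.510 s.
The first (ascending) time is 0.4304 s.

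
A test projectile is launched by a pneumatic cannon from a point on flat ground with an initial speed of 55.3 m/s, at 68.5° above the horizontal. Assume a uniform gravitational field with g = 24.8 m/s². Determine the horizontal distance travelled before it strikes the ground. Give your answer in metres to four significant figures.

84.10 m

Resolve: vₓ = 55.30 cos 68.5° = 20.27 m/s and v_y0 = 55.30 sin 68.5° = 51.45 m/s.
Time aloft: T = 2 v_y0 / g = 2 × 51.45 / 24.8 = 4.149 s.
Range: R = vₓ T = 20.27 × 4.149 = 84.10 m.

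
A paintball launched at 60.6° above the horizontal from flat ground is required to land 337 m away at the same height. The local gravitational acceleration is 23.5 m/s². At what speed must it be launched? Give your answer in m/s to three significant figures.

96.2 m/s

From R = (v₀² / g) sin 2θ: v₀ = √(gR / sin 2θ).
v₀ = √(23.5 × 337 / sin 121.2°) = √(7920 / 0.8554) = √9258.6 = 96.22 m/s.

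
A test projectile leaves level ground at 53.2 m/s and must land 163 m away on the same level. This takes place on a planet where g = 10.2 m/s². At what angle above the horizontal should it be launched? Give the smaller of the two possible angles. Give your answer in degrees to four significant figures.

R = v₀² sin 2θ / g gives sin 2θ = gR/v₀² = 10.2·163/53.2² = 0.5874.
2θ = 35.98° or 180° − 35.98° = 144.0°, so θ = 17.99° or 72.01°.
The smaller angle is 17.99°.

17.99°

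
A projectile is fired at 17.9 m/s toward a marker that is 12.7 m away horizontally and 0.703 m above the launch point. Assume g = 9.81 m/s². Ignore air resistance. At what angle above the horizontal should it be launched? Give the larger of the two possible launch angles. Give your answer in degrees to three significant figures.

78.4°

Trajectory: y = x tanθ − g x² (1 + tan²θ)/(2v₀²). With x = 12.7, y = 0.703, v₀ = 17.9, g = 9.81:
2.469 tan²θ − 12.7 tanθ + (3.172) = 0.
tanθ = [12.7 ± √(12.7² − 4 × 2.469 × (3.172))] / (2 × 2.469) = (12.7 ± 11.40) / 4.938, giving tanθ = 0.2632 or 4.880.
θ = 14.75° or 78.42°; the larger is 78.42°.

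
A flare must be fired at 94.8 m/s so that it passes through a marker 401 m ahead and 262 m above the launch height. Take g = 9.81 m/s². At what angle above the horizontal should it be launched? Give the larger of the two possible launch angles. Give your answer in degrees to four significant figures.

Trajectory: y = x tanθ − g x² (1 + tan²θ)/(2v₀²). With x = 401, y = 262, v₀ = 94.8, g = 9.81:
87.76 tan²θ − 401 tanθ + (349.8) = 0.
tanθ = [401 ± √(401² − 4 × 87.76 × (349.8))] / (2 × 87.76) = (401 ± 195.0) / 175.5, giving tanθ = 1.174 or 3.395.
θ = 49.57° or 73.59°; the larger is 73.59°.

73.59°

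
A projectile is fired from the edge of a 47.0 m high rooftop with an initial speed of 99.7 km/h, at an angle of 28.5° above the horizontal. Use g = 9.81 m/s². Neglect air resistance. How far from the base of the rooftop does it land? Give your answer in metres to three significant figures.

115 m

Convert: 99.7 km/h = 99.7/3.6 = 27.69 m/s.
Horizontal component vₓ = 27.69 cos 28.5° = 24.34 m/s; vertical v_y0 = 27.69 sin 28.5° = 13.21 m/s.
With up positive and y = 0 at the ground: y(t) = 47.0 + (13.21) t − 4.905 t². Setting y = 0 and taking the positive root: t = [13.21 + √(13.21² + 2·9.81·47.0)] / 9.81 = (13.21 + 33.12) / 9.81 = 4.723 s.
Horizontal distance: R = vₓ t = 24.34 × 4.723 = 114.9 m.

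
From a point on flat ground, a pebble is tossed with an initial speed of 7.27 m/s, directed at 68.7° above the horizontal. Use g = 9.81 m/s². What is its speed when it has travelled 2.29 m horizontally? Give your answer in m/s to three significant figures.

Components: vₓ = 7.270 cos 68.7° = 2.641 m/s, v_y0 = 7.270 sin 68.7° = 6.773 m/s.
Time to reach x = 2.29 m: t = x/vₓ = 2.29/2.641 = 0.8671 s.
Vertical velocity there: v_y = v_y0 − g t = 6.773 − 9.81 × 0.8671 = −1.733 m/s.
Speed: √(vₓ² + v_y²) = √(2.641² + 1.733²) = 3.159 m/s.

3.16 m/s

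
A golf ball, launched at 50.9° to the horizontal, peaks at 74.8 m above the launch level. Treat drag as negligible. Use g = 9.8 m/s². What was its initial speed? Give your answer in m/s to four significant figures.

At the peak v_y = 0, so v_y0 = √(2gH) = √(2 × 9.80 × 74.8) = 38.29 m/s.
v_y0 = v₀ sin θ ⇒ v₀ = 38.29 / sin 50.9° = 49.34 m/s.

49.34 m/s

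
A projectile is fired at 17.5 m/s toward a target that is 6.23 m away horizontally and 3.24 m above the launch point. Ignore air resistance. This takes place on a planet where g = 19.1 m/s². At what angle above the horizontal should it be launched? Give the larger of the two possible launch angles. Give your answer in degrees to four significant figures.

Trajectory: y = x tanθ − g x² (1 + tan²θ)/(2v₀²). With x = 6.23, y = 3.24, v₀ = 17.5, g = 19.1:
1.210 tan²θ − 6.23 tanθ + (4.450) = 0.
tanθ = [6.23 ± √(6.23² − 4 × 1.210 × (4.450))] / (2 × 1.210) = (6.23 ± 4.155) / 2.421, giving tanθ = 0.8570 or 4.290.
θ = 40.60° or 76.88°; the larger is 76.88°.

76.88°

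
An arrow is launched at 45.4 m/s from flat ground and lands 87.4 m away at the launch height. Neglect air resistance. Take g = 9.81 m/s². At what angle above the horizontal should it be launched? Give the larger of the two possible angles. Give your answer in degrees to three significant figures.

From R = (v₀²/g) sin 2θ: sin 2θ = 9.81 × 87.4 / 2061.2 = 0.4160.
2θ = 24.58° or 180° − 24.58° = 155.4°, so θ = 12.29° or 77.71°.
The larger angle is 77.71°.

77.7°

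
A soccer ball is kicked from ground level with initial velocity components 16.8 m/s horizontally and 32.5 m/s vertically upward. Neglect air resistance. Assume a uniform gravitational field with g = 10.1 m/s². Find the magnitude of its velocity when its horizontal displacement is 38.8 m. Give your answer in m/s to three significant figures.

19.1 m/s

At x = 38.8 m, t = x/vₓ = 38.8/16.80 = 2.310 s.
Vertical velocity there: v_y = v_y0 − g t = 32.50 − 10.1 × 2.310 = 9.174 m/s.
Speed: √(vₓ² + v_y²) = √(16.80² + 9.174²) = 19.14 m/s.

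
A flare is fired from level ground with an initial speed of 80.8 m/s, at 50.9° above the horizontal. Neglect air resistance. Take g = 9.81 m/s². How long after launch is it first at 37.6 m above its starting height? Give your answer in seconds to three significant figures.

0.631 s

Components: vₓ = 80.80 cos 50.9° = 50.96 m/s, v_y0 = 80.80 sin 50.9° = 62.70 m/s.
Height y(t) = 62.70 t − 4.905 t² = 37.6 gives 4.905 t² − 62.70 t + 37.6 = 0.
Quadratic formula: t = (62.70 ± √3194.1) / 9.81 = (62.70 ± 56.52) / 9.81 → t = 0.6308 s or 12.15 s.
The first (ascending) time is 0.6308 s.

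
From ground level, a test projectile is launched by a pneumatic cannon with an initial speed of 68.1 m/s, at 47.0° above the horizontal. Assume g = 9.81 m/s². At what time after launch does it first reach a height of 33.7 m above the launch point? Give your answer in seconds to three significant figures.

0.729 s

Horizontal component vₓ = 68.10 cos 47.0° = 46.44 m/s; vertical v_y0 = 68.10 sin 47.0° = 49.81 m/s.
Set y = v_y0 t − ½ g t² = 33.7: 4.905 t² − 49.81 t + 33.7 = 0.
Quadratic formula: t = (49.81 ± √1819.4) / 9.81 = (49.81 ± 42.65) / 9.81 → t = 0.7290 s or 9.425 s.
The first (ascending) time is 0.7290 s.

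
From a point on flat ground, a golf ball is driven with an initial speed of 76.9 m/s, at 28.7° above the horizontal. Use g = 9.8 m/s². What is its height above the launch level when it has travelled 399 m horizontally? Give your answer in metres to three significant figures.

Horizontal component vₓ = 76.90 cos 28.7° = 67.45 m/s; vertical v_y0 = 76.90 sin 28.7° = 36.93 m/s.
At x = 399 m, t = x/vₓ = 399/67.45 = 5.915 s.
Height: y = v_y0 t − ½ g t² = 36.93 × 5.915 − 4.900 × 5.915² = 218.4 − 171.5 = 46.99 m.

47.0 m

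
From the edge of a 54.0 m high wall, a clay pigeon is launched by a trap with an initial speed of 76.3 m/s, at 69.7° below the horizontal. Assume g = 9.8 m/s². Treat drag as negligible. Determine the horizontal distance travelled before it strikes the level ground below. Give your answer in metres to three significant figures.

Components: vₓ = 76.30 cos 69.7° = 26.47 m/s, v_y0 = −71.56 m/s (downward).
With up positive and y = 0 at the ground: y(t) = 54.0 + (−71.56) t − 4.900 t². Setting y = 0 and taking the positive root: t = [−71.56 + √(71.56² + 2·9.80·54.0)] / 9.80 = (−71.56 + 78.61) / 9.80 = 0.7192 s.
Horizontal distance: R = vₓ t = 26.47 × 0.7192 = 19.04 m.

19.0 m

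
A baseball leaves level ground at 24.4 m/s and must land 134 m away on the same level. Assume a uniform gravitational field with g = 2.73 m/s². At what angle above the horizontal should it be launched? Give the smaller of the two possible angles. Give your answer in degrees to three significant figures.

R = v₀² sin 2θ / g gives sin 2θ = gR/v₀² = 2.73·134/24.4² = 0.6145.
2θ = 37.91° or 180° − 37.91° = 142.1°, so θ = 18.96° or 71.04°.
The smaller angle is 18.96°.

19.0°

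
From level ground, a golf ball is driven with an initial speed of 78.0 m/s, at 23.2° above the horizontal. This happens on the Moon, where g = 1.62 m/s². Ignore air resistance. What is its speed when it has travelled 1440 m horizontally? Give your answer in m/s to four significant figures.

Horizontal component vₓ = 78.00 cos 23.2° = 71.69 m/s; vertical v_y0 = 78.00 sin 23.2° = 30.73 m/s.
At x = 1440 m, t = x/vₓ = 1440/71.69 = 20.09 s.
Vertical velocity there: v_y = v_y0 − g t = 30.73 − 1.62 × 20.09 = −1.811 m/s.
Speed: √(vₓ² + v_y²) = √(71.69² + 1.811²) = 71.72 m/s.

71.72 m/s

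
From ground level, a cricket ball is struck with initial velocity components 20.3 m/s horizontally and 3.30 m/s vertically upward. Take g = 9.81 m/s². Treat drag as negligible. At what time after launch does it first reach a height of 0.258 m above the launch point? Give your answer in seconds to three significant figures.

Set y = v_y0 t − ½ g t² = 0.258: 4.905 t² − 3.300 t + 0.258 = 0.
Quadratic formula: t = (3.300 ± √5.8280) / 9.81 = (3.300 ± 2.414) / 9.81 → t = 0.09030 s or 0.5825 s.
The first (ascending) time is 0.09030 s.

0.0903 s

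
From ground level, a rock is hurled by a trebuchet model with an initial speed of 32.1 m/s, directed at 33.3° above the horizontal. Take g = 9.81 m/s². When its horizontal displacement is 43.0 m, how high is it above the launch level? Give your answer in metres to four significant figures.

Resolve: vₓ = 32.10 cos 33.3° = 26.83 m/s and v_y0 = 32.10 sin 33.3° = 17.62 m/s.
Time to reach x = 43.0 m: t = x/vₓ = 43.0/26.83 = 1.603 s.
Height: y = v_y0 t − ½ g t² = 17.62 × 1.603 − 4.905 × 1.603² = 28.25 − 12.60 = 15.65 m.

15.65 m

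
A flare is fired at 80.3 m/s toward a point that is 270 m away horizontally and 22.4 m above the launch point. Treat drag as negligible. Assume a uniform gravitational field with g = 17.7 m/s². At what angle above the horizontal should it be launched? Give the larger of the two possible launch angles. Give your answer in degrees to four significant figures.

64.76°

Trajectory: y = x tanθ − g x² (1 + tan²θ)/(2v₀²). With x = 270, y = 22.4, v₀ = 80.3, g = 17.7:
100.1 tan²θ − 270 tanθ + (122.5) = 0.
tanθ = [270 ± √(270² − 4 × 100.1 × (122.5))] / (2 × 100.1) = (270 ± 154.6) / 200.1, giving tanθ = 0.5768 or 2.122.
θ = 29.98° or 64.76°; the larger is 64.76°.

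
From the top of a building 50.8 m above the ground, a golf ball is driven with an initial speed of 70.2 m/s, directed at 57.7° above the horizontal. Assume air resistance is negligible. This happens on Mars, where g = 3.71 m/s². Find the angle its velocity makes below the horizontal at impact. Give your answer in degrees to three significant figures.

59.0°

Resolve: vₓ = 70.20 cos 57.7° = 37.51 m/s and v_y0 = 70.20 sin 57.7° = 59.34 m/s.
The projectile lands when y = 50.8 + (59.34) t − ½·3.71·t² = 0. Positive root: t = (59.34 + √(59.34² + 2·3.71·50.8)) / 3.71 = (59.34 + 62.43) / 3.71 = 32.82 s.
At impact: v_y = v_y0 − g t = −62.43 m/s; vₓ = 37.51 m/s.
Angle below horizontal: arctan(|v_y|/vₓ) = arctan(62.43/37.51) = 59.00°.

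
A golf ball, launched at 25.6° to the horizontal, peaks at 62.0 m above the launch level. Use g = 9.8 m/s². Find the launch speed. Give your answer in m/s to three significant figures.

80.7 m/s

At the peak v_y = 0, so v_y0 = √(2gH) = √(2 × 9.80 × 62.0) = 34.86 m/s.
v_y0 = v₀ sin θ ⇒ v₀ = 34.86 / sin 25.6° = 80.68 m/s.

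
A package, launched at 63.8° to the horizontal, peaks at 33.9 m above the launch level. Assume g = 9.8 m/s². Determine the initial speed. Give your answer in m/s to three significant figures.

At the peak v_y = 0, so v_y0 = √(2gH) = √(2 × 9.80 × 33.9) = 25.78 m/s.
v_y0 = v₀ sin θ ⇒ v₀ = 25.78 / sin 63.8° = 28.73 m/s.

28.7 m/s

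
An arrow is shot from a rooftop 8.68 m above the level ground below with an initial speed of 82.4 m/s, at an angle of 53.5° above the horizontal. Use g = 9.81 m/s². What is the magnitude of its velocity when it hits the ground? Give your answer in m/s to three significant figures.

Resolve: vₓ = 82.40 cos 53.5° = 49.01 m/s and v_y0 = 82.40 sin 53.5° = 66.24 m/s.
With up positive and y = 0 at the ground: y(t) = 8.68 + (66.24) t − 4.905 t². Setting y = 0 and taking the positive root: t = [66.24 + √(66.24² + 2·9.81·8.68)] / 9.81 = (66.24 + 67.51) / 9.81 = 13.63 s.
Vertical velocity at impact: v_y = v_y0 − g t = 66.24 − 9.81 × 13.63 = −67.51 m/s.
Speed: |v| = √(vₓ² + v_y²) = √(49.01² + 67.51²) = 83.43 m/s.

83.4 m/s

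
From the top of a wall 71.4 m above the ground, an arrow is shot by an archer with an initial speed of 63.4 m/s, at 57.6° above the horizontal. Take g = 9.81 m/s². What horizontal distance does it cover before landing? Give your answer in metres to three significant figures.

Components: vₓ = 63.40 cos 57.6° = 33.97 m/s, v_y0 = 63.40 sin 57.6° = 53.53 m/s.
Vertical motion (up positive, ground at y = 0): 4.905 t² − (53.53) t − 71.4 = 0, so t = (53.53 + √(53.53² + 2·9.81·71.4)) / 9.81 = (53.53 + 65.32) / 9.81 = 12.11 s.
Horizontal distance: R = vₓ t = 33.97 × 12.11 = 411.6 m.

412 m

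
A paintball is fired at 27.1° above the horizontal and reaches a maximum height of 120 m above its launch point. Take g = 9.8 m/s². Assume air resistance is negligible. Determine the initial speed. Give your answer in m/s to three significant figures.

At the peak v_y = 0, so v_y0 = √(2gH) = √(2 × 9.80 × 120) = 48.50 m/s.
v_y0 = v₀ sin θ ⇒ v₀ = 48.50 / sin 27.1° = 106.5 m/s.

106 m/s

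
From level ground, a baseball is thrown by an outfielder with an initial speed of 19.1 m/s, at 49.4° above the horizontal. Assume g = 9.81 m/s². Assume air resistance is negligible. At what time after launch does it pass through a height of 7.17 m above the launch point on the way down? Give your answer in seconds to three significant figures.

Horizontal component vₓ = 19.10 cos 49.4° = 12.43 m/s; vertical v_y0 = 19.10 sin 49.4° = 14.50 m/s.
Height y(t) = 14.50 t − 4.905 t² = 7.17 gives 4.905 t² − 14.50 t + 7.17 = 0.
t = [14.50 ± √(14.50² − 2·9.81·7.17)] / 9.81 = (14.50 ± 8.345) / 9.81, so t = 0.6277 s or t = 2.329 s.
The descending-branch root is 2.329 s.

2.33 s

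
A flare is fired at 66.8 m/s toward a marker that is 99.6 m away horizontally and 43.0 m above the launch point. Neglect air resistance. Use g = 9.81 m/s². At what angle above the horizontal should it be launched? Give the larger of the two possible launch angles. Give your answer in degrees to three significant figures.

Trajectory: y = x tanθ − g x² (1 + tan²θ)/(2v₀²). With x = 99.6, y = 43.0, v₀ = 66.8, g = 9.81:
10.90 tan²θ − 99.6 tanθ + (53.90) = 0.
tanθ = [99.6 ± √(99.6² − 4 × 10.90 × (53.90))] / (2 × 10.90) = (99.6 ± 87.00) / 21.81, giving tanθ = 0.5778 or 8.556.
θ = 30.02° or 83.33°; the larger is 83.33°.

83.3°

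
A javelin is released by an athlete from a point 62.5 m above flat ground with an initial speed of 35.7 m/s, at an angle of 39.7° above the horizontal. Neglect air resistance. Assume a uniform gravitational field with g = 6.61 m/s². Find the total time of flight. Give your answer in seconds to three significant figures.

9.00 s

Horizontal component vₓ = 35.70 cos 39.7° = 27.47 m/s; vertical v_y0 = 35.70 sin 39.7° = 22.80 m/s.
With up positive and y = 0 at the ground: y(t) = 62.5 + (22.80) t − 3.305 t². Setting y = 0 and taking the positive root: t = [22.80 + √(22.80² + 2·6.61·62.5)] / 6.61 = (22.80 + 36.69) / 6.61 = 9.001 s.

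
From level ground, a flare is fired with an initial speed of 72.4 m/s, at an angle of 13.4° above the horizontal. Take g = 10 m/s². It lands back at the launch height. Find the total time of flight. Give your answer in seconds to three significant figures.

Components: vₓ = 72.40 cos 13.4° = 70.43 m/s, v_y0 = 72.40 sin 13.4° = 16.78 m/s.
Landing at launch height ⇒ T = 2 v_y0 / g = 2 × 16.78 / 10.0 = 3.356 s.

3.36 s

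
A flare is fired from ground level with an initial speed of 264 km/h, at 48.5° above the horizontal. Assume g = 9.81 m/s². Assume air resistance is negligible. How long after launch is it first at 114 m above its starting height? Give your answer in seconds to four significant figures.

Convert: 264 km/h = 264/3.6 = 73.33 m/s.
Resolve: vₓ = 73.33 cos 48.5° = 48.59 m/s and v_y0 = 73.33 sin 48.5° = 54.92 m/s.
Height y(t) = 54.92 t − 4.905 t² = 114 gives 4.905 t² − 54.92 t + 114 = 0.
Quadratic formula: t = (54.92 ± √779.90) / 9.81 = (54.92 ± 27.93) / 9.81 → t = 2.752 s or 8.445 s.
The first (ascending) time is 2.752 s.

2.752 s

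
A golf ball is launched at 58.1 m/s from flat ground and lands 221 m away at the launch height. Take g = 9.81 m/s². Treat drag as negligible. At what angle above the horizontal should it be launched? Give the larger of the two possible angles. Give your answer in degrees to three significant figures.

From R = (v₀²/g) sin 2θ: sin 2θ = 9.81 × 221 / 3375.6 = 0.6423.
2θ = 39.96° or 180° − 39.96° = 140.0°, so θ = 19.98° or 70.02°.
The larger angle is 70.02°.

70.0°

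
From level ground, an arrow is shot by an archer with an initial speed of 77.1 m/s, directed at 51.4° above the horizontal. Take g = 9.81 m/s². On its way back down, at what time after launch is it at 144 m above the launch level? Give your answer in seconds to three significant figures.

vₓ = 77.10 cos 51.4° = 48.10 m/s; v_y0 = 77.10 sin 51.4° = 60.26 m/s.
Require v_y0 t − ½ g t² = 144, i.e. 4.905 t² − 60.26 t + 144 = 0.
t = [60.26 ± √(60.26² − 2·9.81·144)] / 9.81 = (60.26 ± 28.38) / 9.81, so t = 3.249 s or t = 9.035 s.
The descending-branch root is 9.035 s.

9.04 s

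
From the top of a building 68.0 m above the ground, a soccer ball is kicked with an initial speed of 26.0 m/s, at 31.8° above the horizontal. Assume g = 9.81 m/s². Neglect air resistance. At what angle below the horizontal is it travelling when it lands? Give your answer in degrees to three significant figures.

60.5°

vₓ = 26.00 cos 31.8° = 22.10 m/s; v_y0 = 26.00 sin 31.8° = 13.70 m/s.
With up positive and y = 0 at the ground: y(t) = 68.0 + (13.70) t − 4.905 t². Setting y = 0 and taking the positive root: t = [13.70 + √(13.70² + 2·9.81·68.0)] / 9.81 = (13.70 + 39.01) / 9.81 = 5.373 s.
At impact: v_y = v_y0 − g t = −39.01 m/s; vₓ = 22.10 m/s.
Angle below horizontal: arctan(|v_y|/vₓ) = arctan(39.01/22.10) = 60.47°.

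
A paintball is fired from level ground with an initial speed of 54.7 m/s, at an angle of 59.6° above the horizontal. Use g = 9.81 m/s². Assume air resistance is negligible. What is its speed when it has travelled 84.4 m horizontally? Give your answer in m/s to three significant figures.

32.6 m/s

Components: vₓ = 54.70 cos 59.6° = 27.68 m/s, v_y0 = 54.70 sin 59.6° = 47.18 m/s.
At x = 84.4 m, t = x/vₓ = 84.4/27.68 = 3.049 s.
Vertical velocity there: v_y = v_y0 − g t = 47.18 − 9.81 × 3.049 = 17.27 m/s.
Speed: √(vₓ² + v_y²) = √(27.68² + 17.27²) = 32.62 m/s.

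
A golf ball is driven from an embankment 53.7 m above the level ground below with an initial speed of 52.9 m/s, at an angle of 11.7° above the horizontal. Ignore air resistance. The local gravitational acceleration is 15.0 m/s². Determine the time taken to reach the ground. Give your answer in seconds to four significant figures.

Components: vₓ = 52.90 cos 11.7° = 51.80 m/s, v_y0 = 52.90 sin 11.7° = 10.73 m/s.
The projectile lands when y = 53.7 + (10.73) t − ½·15.0·t² = 0. Positive root: t = (10.73 + √(10.73² + 2·15.0·53.7)) / 15.0 = (10.73 + 41.55) / 15.0 = 3.485 s.

3.485 s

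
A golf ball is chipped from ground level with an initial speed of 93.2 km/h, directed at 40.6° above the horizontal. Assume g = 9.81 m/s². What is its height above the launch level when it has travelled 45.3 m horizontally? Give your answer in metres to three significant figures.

Convert: 93.2 km/h = 93.2/3.6 = 25.89 m/s.
Components: vₓ = 25.89 cos 40.6° = 19.66 m/s, v_y0 = 25.89 sin 40.6° = 16.85 m/s.
x = vₓ t ⇒ t = 45.3/19.66 = 2.305 s.
Height: y = v_y0 t − ½ g t² = 16.85 × 2.305 − 4.905 × 2.305² = 38.83 − 26.05 = 12.78 m.

12.8 m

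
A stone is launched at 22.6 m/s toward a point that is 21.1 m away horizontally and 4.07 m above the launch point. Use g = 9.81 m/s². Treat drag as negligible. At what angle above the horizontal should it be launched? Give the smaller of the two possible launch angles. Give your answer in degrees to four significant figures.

23.44°

Trajectory: y = x tanθ − g x² (1 + tan²θ)/(2v₀²). With x = 21.1, y = 4.07, v₀ = 22.6, g = 9.81:
4.276 tan²θ − 21.1 tanθ + (8.346) = 0.
tanθ = [21.1 ± √(21.1² − 4 × 4.276 × (8.346))] / (2 × 4.276) = (21.1 ± 17.39) / 8.551, giving tanθ = 0.4336 or 4.501.
θ = 23.44° or 77.48°; the smaller is 23.44°.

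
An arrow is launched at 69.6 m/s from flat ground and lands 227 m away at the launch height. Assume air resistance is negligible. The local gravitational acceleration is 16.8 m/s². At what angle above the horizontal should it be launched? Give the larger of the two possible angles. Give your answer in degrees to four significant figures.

R = v₀² sin 2θ / g gives sin 2θ = gR/v₀² = 16.8·227/69.6² = 0.7873.
2θ = 51.93° or 180° − 51.93° = 128.1°, so θ = 25.96° or 64.04°.
The larger angle is 64.04°.

64.04°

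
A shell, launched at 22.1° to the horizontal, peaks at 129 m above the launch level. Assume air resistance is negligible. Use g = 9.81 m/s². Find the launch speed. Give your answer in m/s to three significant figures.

134 m/s

At the peak v_y = 0, so v_y0 = √(2gH) = √(2 × 9.81 × 129) = 50.31 m/s.
v_y0 = v₀ sin θ ⇒ v₀ = 50.31 / sin 22.1° = 133.7 m/s.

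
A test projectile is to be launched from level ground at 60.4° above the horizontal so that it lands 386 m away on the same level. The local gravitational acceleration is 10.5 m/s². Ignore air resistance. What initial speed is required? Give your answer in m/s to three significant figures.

From R = (v₀² / g) sin 2θ: v₀ = √(gR / sin 2θ).
v₀ = √(10.5 × 386 / sin 120.8°) = √(4053 / 0.8590) = √4718.5 = 68.69 m/s.

68.7 m/s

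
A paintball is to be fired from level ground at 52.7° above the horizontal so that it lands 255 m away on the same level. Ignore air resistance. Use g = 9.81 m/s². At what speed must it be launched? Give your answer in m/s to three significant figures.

On level ground R = v₀² sin 2θ / g ⇒ v₀ = √(gR / sin 2θ).
v₀ = √(9.81 × 255 / sin 105.4°) = √(2502 / 0.9641) = √2594.7 = 50.94 m/s.

50.9 m/s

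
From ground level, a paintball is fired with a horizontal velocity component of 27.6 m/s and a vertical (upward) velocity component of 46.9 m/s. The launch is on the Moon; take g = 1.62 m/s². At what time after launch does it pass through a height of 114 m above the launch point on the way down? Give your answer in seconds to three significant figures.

55.4 s

Height y(t) = 46.90 t − 0.8100 t² = 114 gives 0.8100 t² − 46.90 t + 114 = 0.
Quadratic formula: t = (46.90 ± √1830.2) / 1.62 = (46.90 ± 42.78) / 1.62 → t = 2.542 s or 55.36 s.
The descending-branch root is 55.36 s.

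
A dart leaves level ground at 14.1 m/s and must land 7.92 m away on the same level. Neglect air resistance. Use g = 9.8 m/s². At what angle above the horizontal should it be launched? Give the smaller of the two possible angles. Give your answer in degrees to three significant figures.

R = v₀² sin 2θ / g gives sin 2θ = gR/v₀² = 9.80·7.92/14.1² = 0.3904.
2θ = 22.98° or 180° − 22.98° = 157.0°, so θ = 11.49° or 78.51°.
The smaller angle is 11.49°.

11.5°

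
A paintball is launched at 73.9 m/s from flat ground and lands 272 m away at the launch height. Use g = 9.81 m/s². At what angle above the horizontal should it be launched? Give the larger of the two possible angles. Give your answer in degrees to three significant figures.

75.4°

From R = (v₀²/g) sin 2θ: sin 2θ = 9.81 × 272 / 5461.2 = 0.4886.
2θ = 29.25° or 180° − 29.25° = 150.8°, so θ = 14.62° or 75.38°.
The larger angle is 75.38°.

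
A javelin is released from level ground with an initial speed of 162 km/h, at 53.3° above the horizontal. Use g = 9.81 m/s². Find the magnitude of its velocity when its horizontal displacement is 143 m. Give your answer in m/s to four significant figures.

31.34 m/s

Convert: 162 km/h = 162/3.6 = 45.00 m/s.
Resolve: vₓ = 45.00 cos 53.3° = 26.89 m/s and v_y0 = 45.00 sin 53.3° = 36.08 m/s.
Time to reach x = 143 m: t = x/vₓ = 143/26.89 = 5.317 s.
Vertical velocity there: v_y = v_y0 − g t = 36.08 − 9.81 × 5.317 = −16.08 m/s.
Speed: √(vₓ² + v_y²) = √(26.89² + 16.08²) = 31.34 m/s.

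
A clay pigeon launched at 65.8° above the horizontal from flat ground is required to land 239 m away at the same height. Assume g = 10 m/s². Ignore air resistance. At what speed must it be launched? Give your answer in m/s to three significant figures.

From R = (v₀² / g) sin 2θ: v₀ = √(gR / sin 2θ).
v₀ = √(10.0 × 239 / sin 131.6°) = √(2390 / 0.7478) = √3196.0 = 56.53 m/s.

56.5 m/s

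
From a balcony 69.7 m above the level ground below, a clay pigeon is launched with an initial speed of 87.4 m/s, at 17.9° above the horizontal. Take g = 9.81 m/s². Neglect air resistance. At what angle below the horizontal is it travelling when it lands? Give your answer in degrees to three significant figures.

vₓ = 87.40 cos 17.9° = 83.17 m/s; v_y0 = 87.40 sin 17.9° = 26.86 m/s.
The projectile lands when y = 69.7 + (26.86) t − ½·9.81·t² = 0. Positive root: t = (26.86 + √(26.86² + 2·9.81·69.7)) / 9.81 = (26.86 + 45.71) / 9.81 = 7.398 s.
At impact: v_y = v_y0 − g t = −45.71 m/s; vₓ = 83.17 m/s.
Angle below horizontal: arctan(|v_y|/vₓ) = arctan(45.71/83.17) = 28.79°.

28.8°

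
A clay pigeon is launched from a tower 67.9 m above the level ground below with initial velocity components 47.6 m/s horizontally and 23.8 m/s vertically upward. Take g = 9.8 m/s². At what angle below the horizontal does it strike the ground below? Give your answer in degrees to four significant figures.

42.46°

Vertical motion (up positive, ground at y = 0): 4.900 t² − (23.80) t − 67.9 = 0, so t = (23.80 + √(23.80² + 2·9.80·67.9)) / 9.80 = (23.80 + 43.56) / 9.80 = 6.873 s.
At impact: v_y = v_y0 − g t = −43.56 m/s; vₓ = 47.60 m/s.
Angle below horizontal: arctan(|v_y|/vₓ) = arctan(43.56/47.60) = 42.46°.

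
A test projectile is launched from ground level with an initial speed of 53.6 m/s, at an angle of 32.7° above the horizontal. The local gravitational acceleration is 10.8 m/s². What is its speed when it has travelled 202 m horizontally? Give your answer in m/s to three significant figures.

Components: vₓ = 53.60 cos 32.7° = 45.10 m/s, v_y0 = 53.60 sin 32.7° = 28.96 m/s.
x = vₓ t ⇒ t = 202/45.10 = 4.478 s.
Vertical velocity there: v_y = v_y0 − g t = 28.96 − 10.8 × 4.478 = −19.41 m/s.
Speed: √(vₓ² + v_y²) = √(45.10² + 19.41²) = 49.10 m/s.

49.1 m/s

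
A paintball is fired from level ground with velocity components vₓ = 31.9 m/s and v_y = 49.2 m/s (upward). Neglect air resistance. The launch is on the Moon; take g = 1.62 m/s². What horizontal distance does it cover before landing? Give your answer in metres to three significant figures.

Flight time T = 2 v_y0 / g = 60.74 s.
Horizontal distance R = vₓ T = 31.90 × 60.74 = 1938 m.

1940 m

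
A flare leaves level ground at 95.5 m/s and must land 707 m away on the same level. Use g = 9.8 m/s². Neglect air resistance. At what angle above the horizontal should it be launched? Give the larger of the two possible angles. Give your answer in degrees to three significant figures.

Level-ground range R = v₀² sin(2θ)/g ⇒ sin(2θ) = gR/v₀² = 9.80 × 707 / 95.5² = 0.7597.
2θ = 49.44° or 180° − 49.44° = 130.6°, so θ = 24.72° or 65.28°.
The larger angle is 65.28°.

65.3°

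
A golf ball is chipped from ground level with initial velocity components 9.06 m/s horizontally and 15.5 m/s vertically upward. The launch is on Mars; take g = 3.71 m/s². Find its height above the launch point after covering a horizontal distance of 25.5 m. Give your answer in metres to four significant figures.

At x = 25.5 m, t = x/vₓ = 25.5/9.060 = 2.815 s.
Height: y = v_y0 t − ½ g t² = 15.50 × 2.815 − 1.855 × 2.815² = 43.63 − 14.69 = 28.93 m.

28.93 m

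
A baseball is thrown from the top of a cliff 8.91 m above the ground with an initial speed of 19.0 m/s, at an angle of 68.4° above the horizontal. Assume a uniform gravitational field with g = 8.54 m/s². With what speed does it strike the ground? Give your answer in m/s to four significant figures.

22.65 m/s

Components: vₓ = 19.00 cos 68.4° = 6.994 m/s, v_y0 = 19.00 sin 68.4° = 17.67 m/s.
With up positive and y = 0 at the ground: y(t) = 8.91 + (17.67) t − 4.270 t². Setting y = 0 and taking the positive root: t = [17.67 + √(17.67² + 2·8.54·8.91)] / 8.54 = (17.67 + 21.55) / 8.54 = 4.592 s.
Vertical velocity at impact: v_y = v_y0 − g t = 17.67 − 8.54 × 4.592 = −21.55 m/s.
Speed: |v| = √(vₓ² + v_y²) = √(6.994² + 21.55²) = 22.65 m/s.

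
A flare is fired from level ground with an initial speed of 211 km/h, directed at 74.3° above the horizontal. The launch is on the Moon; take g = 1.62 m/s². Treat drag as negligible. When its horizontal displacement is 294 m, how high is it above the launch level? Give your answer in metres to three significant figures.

768 m

Convert: 211 km/h = 211/3.6 = 58.61 m/s.
vₓ = 58.61 cos 74.3° = 15.86 m/s; v_y0 = 58.61 sin 74.3° = 56.42 m/s.
Time to reach x = 294 m: t = x/vₓ = 294/15.86 = 18.54 s.
Height: y = v_y0 t − ½ g t² = 56.42 × 18.54 − 0.8100 × 18.54² = 1046 − 278.3 = 767.6 m.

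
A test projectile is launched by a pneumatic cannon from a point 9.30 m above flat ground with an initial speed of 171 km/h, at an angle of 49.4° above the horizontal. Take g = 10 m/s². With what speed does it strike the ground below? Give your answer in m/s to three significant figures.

49.4 m/s

Convert: 171 km/h = 171/3.6 = 47.50 m/s.
Resolve: vₓ = 47.50 cos 49.4° = 30.91 m/s and v_y0 = 47.50 sin 49.4° = 36.07 m/s.
Vertical motion (up positive, ground at y = 0): 5.000 t² − (36.07) t − 9.30 = 0, so t = (36.07 + √(36.07² + 2·10.0·9.30)) / 10.0 = (36.07 + 38.56) / 10.0 = 7.462 s.
Vertical velocity at impact: v_y = v_y0 − g t = 36.07 − 10.0 × 7.462 = −38.56 m/s.
Speed: |v| = √(vₓ² + v_y²) = √(30.91² + 38.56²) = 49.42 m/s.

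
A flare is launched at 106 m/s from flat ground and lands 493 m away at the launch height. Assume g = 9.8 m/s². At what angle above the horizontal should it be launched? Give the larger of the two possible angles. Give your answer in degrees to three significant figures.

From R = (v₀²/g) sin 2θ: sin 2θ = 9.80 × 493 / 11236 = 0.4300.
2θ = 25.47° or 180° − 25.47° = 154.5°, so θ = 12.73° or 77.27°.
The larger angle is 77.27°.

77.3°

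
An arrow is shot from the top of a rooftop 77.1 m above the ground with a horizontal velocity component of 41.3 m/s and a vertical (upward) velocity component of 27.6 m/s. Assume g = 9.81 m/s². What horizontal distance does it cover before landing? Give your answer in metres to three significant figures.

317 m

With up positive and y = 0 at the ground: y(t) = 77.1 + (27.60) t − 4.905 t². Setting y = 0 and taking the positive root: t = [27.60 + √(27.60² + 2·9.81·77.1)] / 9.81 = (27.60 + 47.69) / 9.81 = 7.675 s.
Horizontal distance: R = vₓ t = 41.30 × 7.675 = 317.0 m.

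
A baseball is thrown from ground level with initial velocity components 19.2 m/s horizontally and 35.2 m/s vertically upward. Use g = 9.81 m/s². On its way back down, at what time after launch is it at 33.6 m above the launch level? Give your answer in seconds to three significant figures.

Set y = v_y0 t − ½ g t² = 33.6: 4.905 t² − 35.20 t + 33.6 = 0.
Quadratic formula: t = (35.20 ± √579.81) / 9.81 = (35.20 ± 24.08) / 9.81 → t = 1.134 s or 6.043 s.
The descending-branch root is 6.043 s.

6.04 s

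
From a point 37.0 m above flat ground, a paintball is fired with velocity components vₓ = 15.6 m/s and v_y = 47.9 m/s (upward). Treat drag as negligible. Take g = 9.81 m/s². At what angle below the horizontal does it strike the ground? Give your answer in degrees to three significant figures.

Vertical motion (up positive, ground at y = 0): 4.905 t² − (47.90) t − 37.0 = 0, so t = (47.90 + √(47.90² + 2·9.81·37.0)) / 9.81 = (47.90 + 54.96) / 9.81 = 10.48 s.
At impact: v_y = v_y0 − g t = −54.96 m/s; vₓ = 15.60 m/s.
Angle below horizontal: arctan(|v_y|/vₓ) = arctan(54.96/15.60) = 74.15°.

74.2°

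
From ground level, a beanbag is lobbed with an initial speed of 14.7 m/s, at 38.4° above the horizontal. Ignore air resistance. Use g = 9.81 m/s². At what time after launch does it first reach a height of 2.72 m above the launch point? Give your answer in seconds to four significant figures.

0.3724 s

Resolve: vₓ = 14.70 cos 38.4° = 11.52 m/s and v_y0 = 14.70 sin 38.4° = 9.131 m/s.
Height y(t) = 9.131 t − 4.905 t² = 2.72 gives 4.905 t² − 9.131 t + 2.72 = 0.
Quadratic formula: t = (9.131 ± √30.006) / 9.81 = (9.131 ± 5.478) / 9.81 → t = 0.3724 s or 1.489 s.
The first (ascending) time is 0.3724 s.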